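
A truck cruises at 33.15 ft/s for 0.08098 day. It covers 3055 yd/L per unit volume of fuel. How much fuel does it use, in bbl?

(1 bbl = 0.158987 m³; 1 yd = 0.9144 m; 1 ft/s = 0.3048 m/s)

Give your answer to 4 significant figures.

33.15 ft/s → 10.1041 m/s
0.08098 day → 6996.67 s
d = v × t = 10.1041 × 6996.67 = 70695.1 m
3055 yd/L → 2.79349×10⁶ m/m³
V = d / (distance per unit fuel) = 70695.1 / 2.79349×10⁶ = 0.0253071 m³
In bbl: 0.0253071 / 0.158987 = 0.159177 bbl

0.1592 bbl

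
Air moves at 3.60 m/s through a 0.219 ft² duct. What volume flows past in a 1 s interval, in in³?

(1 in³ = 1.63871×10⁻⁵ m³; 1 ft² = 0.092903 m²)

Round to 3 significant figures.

4470 in³

0.219 ft² × 0.092903 = 0.0203458 m²
V = v × A × t = 3.6 m/s × 0.0203458 m² × 1 s = 0.0732449 m³
0.0732449 m³ ÷ (1.63871×10⁻⁵ m³/in³) = 4469.67 in³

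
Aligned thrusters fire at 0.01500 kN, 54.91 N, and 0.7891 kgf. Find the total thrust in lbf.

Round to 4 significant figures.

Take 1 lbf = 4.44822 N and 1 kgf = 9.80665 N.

17.46 lbf

0.01500 kN × 1000 → 15 N
54.91 N (already N)
0.7891 kgf × 9.80665 → 7.73843 N
Sum: 15 + 54.91 + 7.73843 = 77.6484 N
In lbf: 77.6484 / 4.44822 = 17.4561 lbf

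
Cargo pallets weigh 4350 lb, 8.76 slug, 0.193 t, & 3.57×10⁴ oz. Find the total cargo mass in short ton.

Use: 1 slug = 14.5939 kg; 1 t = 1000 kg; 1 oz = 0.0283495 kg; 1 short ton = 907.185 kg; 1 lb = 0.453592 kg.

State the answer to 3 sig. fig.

3.64 short ton

4350 lb × 0.453592 = 1973.13 kg
8.76 slug × 14.5939 = 127.843 kg
0.193 t × 1000 = 193 kg
3.57×10⁴ oz × 0.0283495 = 1012.08 kg
Combined: 1973.13 + 127.843 + 193 + 1012.08 = 3306.05 kg
In short ton: 3306.05 / 907.185 = 3.6443 short ton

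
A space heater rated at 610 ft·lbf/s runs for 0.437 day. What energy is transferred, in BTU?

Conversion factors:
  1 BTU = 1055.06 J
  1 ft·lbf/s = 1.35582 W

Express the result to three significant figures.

2.96×10⁴ BTU

610 ft·lbf/s × 1.35582 → 827.05 W
0.437 day × 86400 → 37756.8 s
E = P × t = 827.05 W × 37756.8 s = 3.12268×10⁷ J
3.12268×10⁷ J ÷ (1055.06 J/BTU) = 29597.2 BTU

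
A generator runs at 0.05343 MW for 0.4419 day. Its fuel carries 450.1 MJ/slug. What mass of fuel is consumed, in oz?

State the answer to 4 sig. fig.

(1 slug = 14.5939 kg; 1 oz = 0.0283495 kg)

0.05343 MW → 53430 W
0.4419 day → 38180.2 s
E = P × t = 53430 × 38180.2 = 2.03997×10⁹ J
450.1 MJ/slug → 3.08417×10⁷ J/kg
m = E / e_s = 2.03997×10⁹ / 3.08417×10⁷ = 66.1432 kg
In oz: 66.1432 / 0.0283495 = 2333.13 oz

2333 oz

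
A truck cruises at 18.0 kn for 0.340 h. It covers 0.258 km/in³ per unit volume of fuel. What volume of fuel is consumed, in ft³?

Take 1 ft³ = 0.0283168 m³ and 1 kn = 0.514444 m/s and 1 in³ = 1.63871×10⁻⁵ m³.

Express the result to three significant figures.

0.0254 ft³

18.0 kn → 9.25999 m/s
0.340 h → 1224 s
d = v × t = 9.25999 × 1224 = 11334.2 m
0.258 km/in³ → 1.57441×10⁷ m/m³
V = d / (distance per unit fuel) = 11334.2 / 1.57441×10⁷ = 7.19901×10⁻⁴ m³
In ft³: 7.19901×10⁻⁴ / 0.0283168 = 0.0254231 ft³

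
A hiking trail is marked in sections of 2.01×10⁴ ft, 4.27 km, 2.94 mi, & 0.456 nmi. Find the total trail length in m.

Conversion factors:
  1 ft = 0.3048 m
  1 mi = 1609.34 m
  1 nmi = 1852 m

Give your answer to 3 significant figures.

2.01×10⁴ ft × 0.3048 = 6126.48 m
4.27 km × 1000 = 4270 m
2.94 mi × 1609.34 = 4731.46 m
0.456 nmi × 1852 = 844.512 m
Total: 6126.48 + 4270 + 4731.46 + 844.512 = 15972.5 m

1.60×10⁴ m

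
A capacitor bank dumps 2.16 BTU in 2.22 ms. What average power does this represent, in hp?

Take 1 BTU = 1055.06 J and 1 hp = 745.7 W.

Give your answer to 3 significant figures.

1380 hp

2.16 BTU × 1055.06 → 2278.93 J
2.22 ms × 0.001 → 0.00222 s
P = E / t = 2278.93 J / 0.00222 s = 1.02655×10⁶ W
1.02655×10⁶ W ÷ (745.7 W/hp) = 1376.63 hp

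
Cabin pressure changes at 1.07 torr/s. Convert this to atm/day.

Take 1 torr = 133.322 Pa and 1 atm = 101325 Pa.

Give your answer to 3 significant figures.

1.07 torr/s × 133.322 Pa/torr = 142.655 Pa/s
142.655 Pa/s ÷ 101325 Pa/atm × 86400 s/day = 121.642 atm/day

122 atm/day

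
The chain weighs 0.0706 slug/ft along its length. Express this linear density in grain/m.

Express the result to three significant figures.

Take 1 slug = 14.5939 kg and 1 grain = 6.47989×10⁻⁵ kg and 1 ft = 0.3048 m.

0.0706 slug/ft × 14.5939 kg/slug ÷ 0.3048 m/ft = 3.38035 kg/m
3.38035 kg/m ÷ 6.47989×10⁻⁵ kg/grain = 52166.8 grain/m

5.22×10⁴ grain/m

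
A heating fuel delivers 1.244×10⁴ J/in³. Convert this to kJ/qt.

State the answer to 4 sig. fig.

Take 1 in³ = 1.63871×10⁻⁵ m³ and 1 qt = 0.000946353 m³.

1.244×10⁴ J/in³ ÷ 1.63871×10⁻⁵ m³/in³ = 7.59134×10⁸ J/m³
7.59134×10⁸ J/m³ ÷ 1000 J/kJ × 0.000946353 m³/qt = 718.409 kJ/qt

718.4 kJ/qt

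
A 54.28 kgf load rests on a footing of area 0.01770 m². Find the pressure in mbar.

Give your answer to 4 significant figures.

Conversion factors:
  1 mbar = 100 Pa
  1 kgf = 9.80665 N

300.7 mbar

54.28 kgf × 9.80665 = 532.305 N
P = F / A = 532.305 N / 0.0177 m² = 30073.7 Pa
30073.7 Pa ÷ (100 Pa/mbar) = 300.737 mbar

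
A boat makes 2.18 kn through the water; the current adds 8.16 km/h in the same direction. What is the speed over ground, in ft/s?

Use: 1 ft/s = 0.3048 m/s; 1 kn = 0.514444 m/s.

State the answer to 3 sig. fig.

11.1 ft/s

2.18 kn × 0.514444 = 1.12149 m/s
8.16 km/h × (1/3.6) = 2.26667 m/s
Combined: 1.12149 + 2.26667 = 3.38816 m/s
In ft/s: 3.38816 / 0.3048 = 11.116 ft/s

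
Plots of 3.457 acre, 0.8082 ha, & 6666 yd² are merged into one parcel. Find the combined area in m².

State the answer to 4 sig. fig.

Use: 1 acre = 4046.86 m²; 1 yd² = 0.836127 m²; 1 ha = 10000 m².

3.457 acre × 4046.86 → 13990 m²
0.8082 ha × 10000 → 8082 m²
6666 yd² × 0.836127 → 5573.62 m²
Total: 13990 + 8082 + 5573.62 = 27645.6 m²

2.765×10⁴ m²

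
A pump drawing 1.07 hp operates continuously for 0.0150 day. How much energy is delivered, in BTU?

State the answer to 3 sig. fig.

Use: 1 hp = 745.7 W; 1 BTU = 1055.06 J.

980 BTU

1.07 hp × 745.7 → 797.899 W
0.0150 day × 86400 → 1296 s
E = P × t = 797.899 W × 1296 s = 1.03408×10⁶ J
1.03408×10⁶ J ÷ (1055.06 J/BTU) = 980.115 BTU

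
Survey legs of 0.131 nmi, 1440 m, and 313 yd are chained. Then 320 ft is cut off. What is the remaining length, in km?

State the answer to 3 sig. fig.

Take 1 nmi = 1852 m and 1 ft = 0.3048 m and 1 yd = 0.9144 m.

0.131 nmi × 1852 → 242.612 m
1440 m (already m)
313 yd × 0.9144 → 286.207 m
320 ft × 0.3048 → 97.536 m
Result: 242.612 + 1440 + 286.207 − 97.536 = 1871.28 m
In km: 1871.28 / 1000 = 1.87128 km

1.87 km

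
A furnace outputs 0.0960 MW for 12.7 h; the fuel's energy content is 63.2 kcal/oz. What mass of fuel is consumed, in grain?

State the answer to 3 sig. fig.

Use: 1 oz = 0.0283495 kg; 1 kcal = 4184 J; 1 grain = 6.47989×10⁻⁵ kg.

7.26×10⁶ grain

0.0960 MW → 96000 W
12.7 h → 45720 s
E = P × t = 96000 × 45720 = 4.38912×10⁹ J
63.2 kcal/oz → 9.32746×10⁶ J/kg
m = E / e_s = 4.38912×10⁹ / 9.32746×10⁶ = 470.559 kg
In grain: 470.559 / 6.47989×10⁻⁵ = 7.26184×10⁶ grain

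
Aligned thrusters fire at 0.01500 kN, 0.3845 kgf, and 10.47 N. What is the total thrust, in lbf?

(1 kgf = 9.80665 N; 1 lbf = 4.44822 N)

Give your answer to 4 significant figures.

6.574 lbf

0.01500 kN × 1000 → 15 N
0.3845 kgf × 9.80665 → 3.77066 N
10.47 N (already N)
Total: 15 + 3.77066 + 10.47 = 29.2407 N
In lbf: 29.2407 / 4.44822 = 6.57357 lbf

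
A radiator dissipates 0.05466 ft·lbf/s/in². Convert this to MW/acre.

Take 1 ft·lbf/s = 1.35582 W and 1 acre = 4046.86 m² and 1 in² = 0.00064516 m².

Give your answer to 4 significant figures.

0.4649 MW/acre

0.05466 ft·lbf/s/in² × 1.35582 W/ft·lbf/s ÷ 0.00064516 m²/in² = 114.869 W/m²
114.869 W/m² ÷ 1000000 W/MW × 4046.86 m²/acre = 0.464859 MW/acre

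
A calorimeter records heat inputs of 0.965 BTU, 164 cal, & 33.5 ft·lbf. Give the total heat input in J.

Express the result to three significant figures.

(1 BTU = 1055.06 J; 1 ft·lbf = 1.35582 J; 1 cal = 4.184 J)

1750 J

0.965 BTU × 1055.06 = 1018.13 J
164 cal × 4.184 = 686.176 J
33.5 ft·lbf × 1.35582 = 45.42 J
Total: 1018.13 + 686.176 + 45.42 = 1749.73 J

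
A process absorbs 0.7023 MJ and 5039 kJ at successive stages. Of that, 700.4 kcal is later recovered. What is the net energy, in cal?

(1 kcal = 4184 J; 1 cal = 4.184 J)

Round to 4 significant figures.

6.718×10⁵ cal

0.7023 MJ × 1000000 = 702300 J
5039 kJ × 1000 = 5.039×10⁶ J
700.4 kcal × 4184 = 2.93047×10⁶ J
Sum: 702300 + 5.039×10⁶ − 2.93047×10⁶ = 2.81083×10⁶ J
In cal: 2.81083×10⁶ / 4.184 = 671804 cal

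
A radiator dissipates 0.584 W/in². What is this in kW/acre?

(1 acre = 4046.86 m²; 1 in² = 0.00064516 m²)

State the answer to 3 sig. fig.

0.584 W/in² ÷ 0.00064516 m²/in² = 905.202 W/m²
905.202 W/m² ÷ 1000 W/kW × 4046.86 m²/acre = 3663.23 kW/acre

3660 kW/acre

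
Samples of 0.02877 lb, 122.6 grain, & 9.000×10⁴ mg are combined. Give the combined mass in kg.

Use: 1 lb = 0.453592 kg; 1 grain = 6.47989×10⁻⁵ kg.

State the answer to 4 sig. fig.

0.1110 kg

0.02877 lb × 0.453592 → 0.0130498 kg
122.6 grain × 6.47989×10⁻⁵ → 0.00794435 kg
9.000×10⁴ mg × 10⁻⁶ → 0.09 kg
Sum: 0.0130498 + 0.00794435 + 0.09 = 0.110994 kg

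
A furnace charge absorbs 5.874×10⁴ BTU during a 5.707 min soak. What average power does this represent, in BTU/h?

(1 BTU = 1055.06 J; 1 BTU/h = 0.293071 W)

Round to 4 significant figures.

5.874×10⁴ BTU × 1055.06 = 6.19742×10⁷ J
5.707 min × 60 = 342.42 s
P = E / t = 6.19742×10⁷ J / 342.42 s = 180989 W
180989 W ÷ (0.293071 W/BTU/h) = 617560 BTU/h

6.176×10⁵ BTU/h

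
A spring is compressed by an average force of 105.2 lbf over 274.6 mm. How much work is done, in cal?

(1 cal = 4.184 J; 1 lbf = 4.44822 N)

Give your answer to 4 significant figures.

30.71 cal

105.2 lbf × 4.44822 → 467.953 N
274.6 mm × 0.001 → 0.2746 m
W = F × d = 467.953 N × 0.2746 m = 128.5 J
128.5 J ÷ (4.184 J/cal) = 30.7122 cal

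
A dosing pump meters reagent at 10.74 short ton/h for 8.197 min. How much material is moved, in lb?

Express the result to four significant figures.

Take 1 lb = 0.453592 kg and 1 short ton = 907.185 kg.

10.74 short ton/h → 2.70644 kg/s
8.197 min → 491.82 s
m = ṁ × t = 2.70644 × 491.82 = 1331.08 kg
In lb: 1331.08 / 0.453592 = 2934.53 lb

2935 lb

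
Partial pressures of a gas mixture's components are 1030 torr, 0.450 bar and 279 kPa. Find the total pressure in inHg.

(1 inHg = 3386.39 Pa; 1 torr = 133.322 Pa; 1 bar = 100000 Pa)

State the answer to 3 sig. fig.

136 inHg

1030 torr × 133.322 = 137322 Pa
0.450 bar × 100000 = 45000 Pa
279 kPa × 1000 = 279000 Pa
Combined: 137322 + 45000 + 279000 = 461322 Pa
In inHg: 461322 / 3386.39 = 136.228 inHg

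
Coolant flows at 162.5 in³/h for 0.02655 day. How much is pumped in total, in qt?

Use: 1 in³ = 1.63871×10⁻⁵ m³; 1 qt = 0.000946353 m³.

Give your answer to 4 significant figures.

1.793 qt

162.5 in³/h → 7.39695×10⁻⁷ m³/s
0.02655 day → 2293.92 s
V = Q × t = 7.39695×10⁻⁷ × 2293.92 = 0.0016968 m³
In qt: 0.0016968 / 0.000946353 = 1.79299 qt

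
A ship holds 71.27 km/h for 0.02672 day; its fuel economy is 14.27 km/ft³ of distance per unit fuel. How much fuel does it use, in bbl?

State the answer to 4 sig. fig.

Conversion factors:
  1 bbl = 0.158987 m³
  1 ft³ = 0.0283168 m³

0.5704 bbl

71.27 km/h → 19.7972 m/s
0.02672 day → 2308.61 s
d = v × t = 19.7972 × 2308.61 = 45704 m
14.27 km/ft³ → 503941 m/m³
V = d / (distance per unit fuel) = 45704 / 503941 = 0.0906932 m³
In bbl: 0.0906932 / 0.158987 = 0.570444 bbl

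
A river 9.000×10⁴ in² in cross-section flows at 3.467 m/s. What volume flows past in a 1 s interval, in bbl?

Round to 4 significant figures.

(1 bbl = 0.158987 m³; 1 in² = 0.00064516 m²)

1266 bbl

9.000×10⁴ in² × 0.00064516 = 58.0644 m²
V = v × A × t = 3.467 m/s × 58.0644 m² × 1 s = 201.309 m³
201.309 m³ ÷ (0.158987 m³/bbl) = 1266.2 bbl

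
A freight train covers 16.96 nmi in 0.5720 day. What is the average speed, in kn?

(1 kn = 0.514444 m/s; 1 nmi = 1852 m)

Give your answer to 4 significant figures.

16.96 nmi × 1852 → 31409.9 m
0.5720 day × 86400 → 49420.8 s
v = d / t = 31409.9 m / 49420.8 s = 0.63556 m/s
0.63556 m/s ÷ (0.514444 m/s/kn) = 1.23543 kn

1.235 kn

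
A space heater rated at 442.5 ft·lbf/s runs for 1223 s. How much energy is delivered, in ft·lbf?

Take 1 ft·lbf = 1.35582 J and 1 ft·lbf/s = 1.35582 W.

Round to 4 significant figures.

5.412×10⁵ ft·lbf

442.5 ft·lbf/s × 1.35582 → 599.95 W
E = P × t = 599.95 W × 1223 s = 733739 J
733739 J ÷ (1.35582 J/ft·lbf) = 541177 ft·lbf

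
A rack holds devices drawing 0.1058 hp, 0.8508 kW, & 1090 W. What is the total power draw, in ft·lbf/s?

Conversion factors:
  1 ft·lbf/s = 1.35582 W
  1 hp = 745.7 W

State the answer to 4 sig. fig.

1490 ft·lbf/s

0.1058 hp × 745.7 = 78.8951 W
0.8508 kW × 1000 = 850.8 W
1090 W (already W)
Total: 78.8951 + 850.8 + 1090 = 2019.7 W
In ft·lbf/s: 2019.7 / 1.35582 = 1489.65 ft·lbf/s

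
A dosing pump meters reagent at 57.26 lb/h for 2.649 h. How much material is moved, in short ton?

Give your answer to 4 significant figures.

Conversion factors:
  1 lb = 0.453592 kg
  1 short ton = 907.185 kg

0.07584 short ton

57.26 lb/h → 0.00721463 kg/s
2.649 h → 9536.4 s
m = ṁ × t = 0.00721463 × 9536.4 = 68.8016 kg
In short ton: 68.8016 / 907.185 = 0.0758408 short ton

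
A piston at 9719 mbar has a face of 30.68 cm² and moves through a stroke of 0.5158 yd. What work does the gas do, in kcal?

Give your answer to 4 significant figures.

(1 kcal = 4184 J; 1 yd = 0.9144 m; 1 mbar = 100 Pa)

9719 mbar → 971900 Pa
30.68 cm² → 0.003068 m²
F = P × A = 971900 × 0.003068 = 2981.79 N
0.5158 yd → 0.471648 m
W = F × d = 2981.79 × 0.471648 = 1406.36 J
In kcal: 1406.36 / 4184 = 0.336128 kcal

0.3361 kcal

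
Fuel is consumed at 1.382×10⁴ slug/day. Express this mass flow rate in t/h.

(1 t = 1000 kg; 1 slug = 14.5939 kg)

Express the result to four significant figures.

1.382×10⁴ slug/day × 14.5939 kg/slug ÷ 86400 s/day = 2.33435 kg/s
2.33435 kg/s ÷ 1000 kg/t × 3600 s/h = 8.40366 t/h

8.404 t/h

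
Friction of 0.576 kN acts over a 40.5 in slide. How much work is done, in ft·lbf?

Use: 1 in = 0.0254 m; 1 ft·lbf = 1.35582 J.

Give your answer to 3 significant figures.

0.576 kN × 1000 → 576 N
40.5 in × 0.0254 → 1.0287 m
W = F × d = 576 N × 1.0287 m = 592.531 J
592.531 J ÷ (1.35582 J/ft·lbf) = 437.028 ft·lbf

437 ft·lbf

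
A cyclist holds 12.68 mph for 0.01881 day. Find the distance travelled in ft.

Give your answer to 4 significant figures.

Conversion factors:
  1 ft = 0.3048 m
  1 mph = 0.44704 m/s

12.68 mph × 0.44704 = 5.66847 m/s
0.01881 day × 86400 = 1625.18 s
d = v × t = 5.66847 m/s × 1625.18 s = 9212.28 m
9212.28 m ÷ (0.3048 m/ft) = 30224 ft

3.022×10⁴ ft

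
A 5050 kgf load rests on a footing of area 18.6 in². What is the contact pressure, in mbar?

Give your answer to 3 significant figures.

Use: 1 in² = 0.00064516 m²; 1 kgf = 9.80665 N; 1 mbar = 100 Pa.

5050 kgf × 9.80665 → 49523.6 N
18.6 in² × 0.00064516 → 0.012 m²
P = F / A = 49523.6 N / 0.012 m² = 4.12697×10⁶ Pa
4.12697×10⁶ Pa ÷ (100 Pa/mbar) = 41269.7 mbar

4.13×10⁴ mbar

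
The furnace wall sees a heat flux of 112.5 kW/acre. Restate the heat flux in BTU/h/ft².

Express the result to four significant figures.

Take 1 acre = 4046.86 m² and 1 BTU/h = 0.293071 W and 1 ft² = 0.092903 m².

8.812 BTU/h/ft²

112.5 kW/acre × 1000 W/kW ÷ 4046.86 m²/acre = 27.7993 W/m²
27.7993 W/m² ÷ 0.293071 W/BTU/h × 0.092903 m²/ft² = 8.81233 BTU/h/ft²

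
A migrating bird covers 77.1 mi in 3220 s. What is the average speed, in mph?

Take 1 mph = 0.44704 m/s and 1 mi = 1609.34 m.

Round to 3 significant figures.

86.2 mph

77.1 mi × 1609.34 = 124080 m
v = d / t = 124080 m / 3220 s = 38.5342 m/s
38.5342 m/s ÷ (0.44704 m/s/mph) = 86.1986 mph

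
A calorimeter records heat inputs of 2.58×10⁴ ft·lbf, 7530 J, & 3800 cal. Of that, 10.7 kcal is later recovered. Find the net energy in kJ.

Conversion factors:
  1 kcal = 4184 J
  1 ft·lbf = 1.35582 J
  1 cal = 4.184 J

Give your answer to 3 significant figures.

13.6 kJ

2.58×10⁴ ft·lbf × 1.35582 → 34980.2 J
7530 J (already J)
3800 cal × 4.184 → 15899.2 J
10.7 kcal × 4184 → 44768.8 J
Result: 34980.2 + 7530 + 15899.2 − 44768.8 = 13640.6 J
In kJ: 13640.6 / 1000 = 13.6406 kJ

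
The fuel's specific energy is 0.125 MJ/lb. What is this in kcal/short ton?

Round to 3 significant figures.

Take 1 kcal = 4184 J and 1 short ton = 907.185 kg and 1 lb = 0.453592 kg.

5.98×10⁴ kcal/short ton

0.125 MJ/lb × 1000000 J/MJ ÷ 0.453592 kg/lb = 275578 J/kg
275578 J/kg ÷ 4184 J/kcal × 907.185 kg/short ton = 59751.5 kcal/short ton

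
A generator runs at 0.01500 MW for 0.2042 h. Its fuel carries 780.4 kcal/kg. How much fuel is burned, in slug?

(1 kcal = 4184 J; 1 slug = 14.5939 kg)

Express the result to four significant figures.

0.01500 MW → 15000 W
0.2042 h → 735.12 s
E = P × t = 15000 × 735.12 = 1.10268×10⁷ J
780.4 kcal/kg → 3.26519×10⁶ J/kg
m = E / e_s = 1.10268×10⁷ / 3.26519×10⁶ = 3.37708 kg
In slug: 3.37708 / 14.5939 = 0.231404 slug

0.2314 slug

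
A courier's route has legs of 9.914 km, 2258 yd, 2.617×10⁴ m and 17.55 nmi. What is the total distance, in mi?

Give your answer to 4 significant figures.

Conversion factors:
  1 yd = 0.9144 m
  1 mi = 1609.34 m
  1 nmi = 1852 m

9.914 km × 1000 → 9914 m
2258 yd × 0.9144 → 2064.72 m
2.617×10⁴ m (already m)
17.55 nmi × 1852 → 32502.6 m
Combined: 9914 + 2064.72 + 26170 + 32502.6 = 70651.3 m
In mi: 70651.3 / 1609.34 = 43.9008 mi

43.90 mi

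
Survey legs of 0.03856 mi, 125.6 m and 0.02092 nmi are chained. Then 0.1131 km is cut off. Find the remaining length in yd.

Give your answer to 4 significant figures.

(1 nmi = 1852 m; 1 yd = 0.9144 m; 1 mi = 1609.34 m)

0.03856 mi × 1609.34 = 62.0562 m
125.6 m (already m)
0.02092 nmi × 1852 = 38.7438 m
0.1131 km × 1000 = 113.1 m
Result: 62.0562 + 125.6 + 38.7438 − 113.1 = 113.3 m
In yd: 113.3 / 0.9144 = 123.906 yd

123.9 yd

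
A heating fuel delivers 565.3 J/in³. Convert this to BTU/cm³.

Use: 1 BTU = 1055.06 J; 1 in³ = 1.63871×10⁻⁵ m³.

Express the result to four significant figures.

0.03270 BTU/cm³

565.3 J/in³ ÷ 1.63871×10⁻⁵ m³/in³ = 3.44966×10⁷ J/m³
3.44966×10⁷ J/m³ ÷ 1055.06 J/BTU × 10⁻⁶ m³/cm³ = 0.0326963 BTU/cm³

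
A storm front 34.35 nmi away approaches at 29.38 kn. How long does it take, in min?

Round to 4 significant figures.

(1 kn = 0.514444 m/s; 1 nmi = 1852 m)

34.35 nmi × 1852 → 63616.2 m
29.38 kn × 0.514444 → 15.1144 m/s
t = d / v = 63616.2 m / 15.1144 m/s = 4208.98 s
4208.98 s ÷ (60 s/min) = 70.1497 min

70.15 min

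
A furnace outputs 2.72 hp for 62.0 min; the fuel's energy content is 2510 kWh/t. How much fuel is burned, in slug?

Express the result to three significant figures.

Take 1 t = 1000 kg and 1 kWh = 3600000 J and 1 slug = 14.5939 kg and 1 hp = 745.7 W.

2.72 hp → 2028.3 W
62.0 min → 3720 s
E = P × t = 2028.3 × 3720 = 7.54528×10⁶ J
2510 kWh/t → 9.036×10⁶ J/kg
m = E / e_s = 7.54528×10⁶ / 9.036×10⁶ = 0.835024 kg
In slug: 0.835024 / 14.5939 = 0.0572173 slug

0.0572 slug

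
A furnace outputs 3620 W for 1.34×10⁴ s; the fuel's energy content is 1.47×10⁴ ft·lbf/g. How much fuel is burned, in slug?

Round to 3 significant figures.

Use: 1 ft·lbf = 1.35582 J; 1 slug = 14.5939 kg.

0.167 slug

E = P × t = 3620 × 13400 = 4.8508×10⁷ J
1.47×10⁴ ft·lbf/g → 1.99306×10⁷ J/kg
m = E / e_s = 4.8508×10⁷ / 1.99306×10⁷ = 2.43385 kg
In slug: 2.43385 / 14.5939 = 0.166772 slug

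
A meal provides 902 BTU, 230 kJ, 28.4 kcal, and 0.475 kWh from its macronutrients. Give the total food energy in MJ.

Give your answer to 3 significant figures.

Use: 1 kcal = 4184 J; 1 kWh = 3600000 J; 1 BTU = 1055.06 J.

902 BTU × 1055.06 → 951664 J
230 kJ × 1000 → 230000 J
28.4 kcal × 4184 → 118826 J
0.475 kWh × 3600000 → 1.71×10⁶ J
Total: 951664 + 230000 + 118826 + 1.71×10⁶ = 3.01049×10⁶ J
In MJ: 3.01049×10⁶ / 1000000 = 3.01049 MJ

3.01 MJ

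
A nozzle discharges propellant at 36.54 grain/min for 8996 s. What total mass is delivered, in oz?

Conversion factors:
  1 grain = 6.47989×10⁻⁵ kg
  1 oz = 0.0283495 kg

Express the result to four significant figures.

36.54 grain/min → 3.94625×10⁻⁵ kg/s
m = ṁ × t = 3.94625×10⁻⁵ × 8996 = 0.355005 kg
In oz: 0.355005 / 0.0283495 = 12.5224 oz

12.52 oz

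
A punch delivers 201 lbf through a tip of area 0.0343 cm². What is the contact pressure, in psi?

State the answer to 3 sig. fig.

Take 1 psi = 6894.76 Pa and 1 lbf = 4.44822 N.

201 lbf × 4.44822 = 894.092 N
0.0343 cm² × 0.0001 = 3.43×10⁻⁶ m²
P = F / A = 894.092 N / 3.43×10⁻⁶ m² = 2.60668×10⁸ Pa
2.60668×10⁸ Pa ÷ (6894.76 Pa/psi) = 37806.7 psi

3.78×10⁴ psi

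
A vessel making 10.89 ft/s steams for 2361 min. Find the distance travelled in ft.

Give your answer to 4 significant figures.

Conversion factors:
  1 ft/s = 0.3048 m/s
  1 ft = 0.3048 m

10.89 ft/s × 0.3048 = 3.31927 m/s
2361 min × 60 = 141660 s
d = v × t = 3.31927 m/s × 141660 s = 470208 m
470208 m ÷ (0.3048 m/ft) = 1.54268×10⁶ ft

1.543×10⁶ ft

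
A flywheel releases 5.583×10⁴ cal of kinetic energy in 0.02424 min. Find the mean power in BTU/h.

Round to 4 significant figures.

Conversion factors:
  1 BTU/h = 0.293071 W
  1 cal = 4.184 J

5.583×10⁴ cal × 4.184 → 233593 J
0.02424 min × 60 → 1.4544 s
P = E / t = 233593 J / 1.4544 s = 160611 W
160611 W ÷ (0.293071 W/BTU/h) = 548028 BTU/h

5.480×10⁵ BTU/h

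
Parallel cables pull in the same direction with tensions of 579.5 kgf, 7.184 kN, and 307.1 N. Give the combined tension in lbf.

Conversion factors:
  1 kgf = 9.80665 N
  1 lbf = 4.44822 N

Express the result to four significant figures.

579.5 kgf × 9.80665 = 5682.95 N
7.184 kN × 1000 = 7184 N
307.1 N (already N)
Sum: 5682.95 + 7184 + 307.1 = 13174 N
In lbf: 13174 / 4.44822 = 2961.63 lbf

2962 lbf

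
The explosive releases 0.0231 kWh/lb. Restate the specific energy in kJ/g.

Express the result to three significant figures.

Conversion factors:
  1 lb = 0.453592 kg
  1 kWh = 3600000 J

0.183 kJ/g

0.0231 kWh/lb × 3600000 J/kWh ÷ 0.453592 kg/lb = 183337 J/kg
183337 J/kg ÷ 1000 J/kJ × 0.001 kg/g = 0.183337 kJ/g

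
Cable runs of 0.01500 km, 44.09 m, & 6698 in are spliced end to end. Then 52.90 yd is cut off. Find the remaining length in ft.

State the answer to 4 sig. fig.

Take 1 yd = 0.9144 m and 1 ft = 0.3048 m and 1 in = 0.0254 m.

593.3 ft

0.01500 km × 1000 = 15 m
44.09 m (already m)
6698 in × 0.0254 = 170.129 m
52.90 yd × 0.9144 = 48.3718 m
Result: 15 + 44.09 + 170.129 − 48.3718 = 180.847 m
In ft: 180.847 / 0.3048 = 593.33 ft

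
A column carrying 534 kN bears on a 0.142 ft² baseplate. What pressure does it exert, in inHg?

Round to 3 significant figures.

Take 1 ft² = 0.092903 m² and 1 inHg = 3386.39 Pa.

534 kN × 1000 = 534000 N
0.142 ft² × 0.092903 = 0.0131922 m²
P = F / A = 534000 N / 0.0131922 m² = 4.04785×10⁷ Pa
4.04785×10⁷ Pa ÷ (3386.39 Pa/inHg) = 11953.3 inHg

1.20×10⁴ inHg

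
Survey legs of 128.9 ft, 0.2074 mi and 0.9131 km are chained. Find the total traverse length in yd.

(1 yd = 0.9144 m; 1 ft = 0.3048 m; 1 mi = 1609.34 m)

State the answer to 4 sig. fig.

128.9 ft × 0.3048 → 39.2887 m
0.2074 mi × 1609.34 → 333.777 m
0.9131 km × 1000 → 913.1 m
Sum: 39.2887 + 333.777 + 913.1 = 1286.17 m
In yd: 1286.17 / 0.9144 = 1406.57 yd

1407 yd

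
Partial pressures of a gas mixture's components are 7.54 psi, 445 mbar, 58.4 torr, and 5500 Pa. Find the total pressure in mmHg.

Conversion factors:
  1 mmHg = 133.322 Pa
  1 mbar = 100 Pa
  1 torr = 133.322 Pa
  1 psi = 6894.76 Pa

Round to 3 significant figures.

823 mmHg

7.54 psi × 6894.76 → 51986.5 Pa
445 mbar × 100 → 44500 Pa
58.4 torr × 133.322 → 7786 Pa
5500 Pa (already Pa)
Sum: 51986.5 + 44500 + 7786 + 5500 = 109772 Pa
In mmHg: 109772 / 133.322 = 823.36 mmHg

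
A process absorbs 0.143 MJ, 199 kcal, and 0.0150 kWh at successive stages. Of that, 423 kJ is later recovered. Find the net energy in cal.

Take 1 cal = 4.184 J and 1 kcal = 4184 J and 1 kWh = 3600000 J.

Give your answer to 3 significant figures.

1.45×10⁵ cal

0.143 MJ × 1000000 = 143000 J
199 kcal × 4184 = 832616 J
0.0150 kWh × 3600000 = 54000 J
423 kJ × 1000 = 423000 J
Sum: 143000 + 832616 + 54000 − 423000 = 606616 J
In cal: 606616 / 4.184 = 144985 cal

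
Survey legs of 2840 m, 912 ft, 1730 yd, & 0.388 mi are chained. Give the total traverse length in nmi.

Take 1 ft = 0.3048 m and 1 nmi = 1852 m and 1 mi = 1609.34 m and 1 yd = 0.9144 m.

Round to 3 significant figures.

2.87 nmi

2840 m (already m)
912 ft × 0.3048 → 277.978 m
1730 yd × 0.9144 → 1581.91 m
0.388 mi × 1609.34 → 624.424 m
Total: 2840 + 277.978 + 1581.91 + 624.424 = 5324.31 m
In nmi: 5324.31 / 1852 = 2.8749 nmi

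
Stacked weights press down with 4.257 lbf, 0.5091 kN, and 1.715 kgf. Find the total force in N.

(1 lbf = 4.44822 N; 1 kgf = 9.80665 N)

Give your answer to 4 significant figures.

544.9 N

4.257 lbf × 4.44822 = 18.9361 N
0.5091 kN × 1000 = 509.1 N
1.715 kgf × 9.80665 = 16.8184 N
Sum: 18.9361 + 509.1 + 16.8184 = 544.854 N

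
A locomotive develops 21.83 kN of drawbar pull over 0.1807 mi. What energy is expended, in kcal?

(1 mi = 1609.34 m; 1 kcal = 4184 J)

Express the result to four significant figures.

21.83 kN × 1000 → 21830 N
0.1807 mi × 1609.34 → 290.808 m
W = F × d = 21830 N × 290.808 m = 6.34834×10⁶ J
6.34834×10⁶ J ÷ (4184 J/kcal) = 1517.29 kcal

1517 kcal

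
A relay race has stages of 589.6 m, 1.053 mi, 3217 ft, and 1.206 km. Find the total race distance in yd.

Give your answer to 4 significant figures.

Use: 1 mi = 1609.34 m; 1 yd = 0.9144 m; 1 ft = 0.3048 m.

589.6 m (already m)
1.053 mi × 1609.34 = 1694.64 m
3217 ft × 0.3048 = 980.542 m
1.206 km × 1000 = 1206 m
Total: 589.6 + 1694.64 + 980.542 + 1206 = 4470.78 m
In yd: 4470.78 / 0.9144 = 4889.3 yd

4889 yd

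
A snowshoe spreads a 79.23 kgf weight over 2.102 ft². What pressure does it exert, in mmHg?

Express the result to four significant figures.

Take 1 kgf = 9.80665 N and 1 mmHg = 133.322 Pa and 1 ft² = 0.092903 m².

29.84 mmHg

79.23 kgf × 9.80665 → 776.981 N
2.102 ft² × 0.092903 → 0.195282 m²
P = F / A = 776.981 N / 0.195282 m² = 3978.76 Pa
3978.76 Pa ÷ (133.322 Pa/mmHg) = 29.8432 mmHg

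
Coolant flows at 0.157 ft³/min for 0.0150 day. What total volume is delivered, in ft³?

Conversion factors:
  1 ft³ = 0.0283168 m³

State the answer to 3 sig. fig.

3.39 ft³

0.157 ft³/min → 7.40956×10⁻⁵ m³/s
0.0150 day → 1296 s
V = Q × t = 7.40956×10⁻⁵ × 1296 = 0.0960279 m³
In ft³: 0.0960279 / 0.0283168 = 3.3912 ft³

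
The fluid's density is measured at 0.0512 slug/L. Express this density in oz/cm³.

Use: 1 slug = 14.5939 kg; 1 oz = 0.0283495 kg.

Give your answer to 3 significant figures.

0.0512 slug/L × 14.5939 kg/slug ÷ 0.001 m³/L = 747.208 kg/m³
747.208 kg/m³ ÷ 0.0283495 kg/oz × 10⁻⁶ m³/cm³ = 0.026357 oz/cm³

0.0264 oz/cm³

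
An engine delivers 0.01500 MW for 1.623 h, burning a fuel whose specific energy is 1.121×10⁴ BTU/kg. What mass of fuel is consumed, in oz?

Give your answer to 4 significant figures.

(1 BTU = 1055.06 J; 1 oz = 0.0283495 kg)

0.01500 MW → 15000 W
1.623 h → 5842.8 s
E = P × t = 15000 × 5842.8 = 8.7642×10⁷ J
1.121×10⁴ BTU/kg → 1.18272×10⁷ J/kg
m = E / e_s = 8.7642×10⁷ / 1.18272×10⁷ = 7.41021 kg
In oz: 7.41021 / 0.0283495 = 261.388 oz

261.4 oz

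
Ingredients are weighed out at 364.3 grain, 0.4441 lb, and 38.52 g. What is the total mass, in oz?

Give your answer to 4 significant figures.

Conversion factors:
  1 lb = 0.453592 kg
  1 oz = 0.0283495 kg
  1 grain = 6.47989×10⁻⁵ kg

364.3 grain × 6.47989×10⁻⁵ → 0.0236062 kg
0.4441 lb × 0.453592 → 0.20144 kg
38.52 g × 0.001 → 0.03852 kg
Total: 0.0236062 + 0.20144 + 0.03852 = 0.263566 kg
In oz: 0.263566 / 0.0283495 = 9.29702 oz

9.297 oz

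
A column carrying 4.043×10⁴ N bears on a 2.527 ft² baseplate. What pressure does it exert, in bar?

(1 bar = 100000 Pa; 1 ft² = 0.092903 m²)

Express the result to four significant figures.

1.722 bar

2.527 ft² × 0.092903 → 0.234766 m²
P = F / A = 40430 N / 0.234766 m² = 172214 Pa
172214 Pa ÷ (100000 Pa/bar) = 1.72214 bar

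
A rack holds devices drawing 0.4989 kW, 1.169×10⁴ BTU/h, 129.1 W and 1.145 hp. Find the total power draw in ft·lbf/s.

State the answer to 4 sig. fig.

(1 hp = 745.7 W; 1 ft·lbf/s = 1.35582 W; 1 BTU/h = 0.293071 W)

0.4989 kW × 1000 = 498.9 W
1.169×10⁴ BTU/h × 0.293071 = 3426 W
129.1 W (already W)
1.145 hp × 745.7 = 853.826 W
Combined: 498.9 + 3426 + 129.1 + 853.826 = 4907.83 W
In ft·lbf/s: 4907.83 / 1.35582 = 3619.82 ft·lbf/s

3620 ft·lbf/s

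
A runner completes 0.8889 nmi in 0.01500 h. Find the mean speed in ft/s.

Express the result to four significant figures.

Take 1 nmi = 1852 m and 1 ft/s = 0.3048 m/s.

0.8889 nmi × 1852 → 1646.24 m
0.01500 h × 3600 → 54 s
v = d / t = 1646.24 m / 54 s = 30.4859 m/s
30.4859 m/s ÷ (0.3048 m/s/ft/s) = 100.019 ft/s

100.0 ft/s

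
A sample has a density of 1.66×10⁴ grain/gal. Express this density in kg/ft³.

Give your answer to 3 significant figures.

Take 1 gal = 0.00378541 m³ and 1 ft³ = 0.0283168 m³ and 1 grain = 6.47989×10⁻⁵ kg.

8.05 kg/ft³

1.66×10⁴ grain/gal × 6.47989×10⁻⁵ kg/grain ÷ 0.00378541 m³/gal = 284.16 kg/m³
284.16 kg/m³ × 0.0283168 m³/ft³ = 8.0465 kg/ft³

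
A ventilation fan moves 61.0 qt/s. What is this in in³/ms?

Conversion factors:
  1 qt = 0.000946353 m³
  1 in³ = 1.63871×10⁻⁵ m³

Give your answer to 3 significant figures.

61.0 qt/s × 0.000946353 m³/qt = 0.0577275 m³/s
0.0577275 m³/s ÷ 1.63871×10⁻⁵ m³/in³ × 0.001 s/ms = 3.52274 in³/ms

3.52 in³/ms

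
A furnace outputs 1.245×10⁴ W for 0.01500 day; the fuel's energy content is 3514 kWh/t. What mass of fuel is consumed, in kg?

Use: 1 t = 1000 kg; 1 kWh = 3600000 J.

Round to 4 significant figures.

1.275 kg

0.01500 day → 1296 s
E = P × t = 12450 × 1296 = 1.61352×10⁷ J
3514 kWh/t → 1.26504×10⁷ J/kg
m = E / e_s = 1.61352×10⁷ / 1.26504×10⁷ = 1.27547 kg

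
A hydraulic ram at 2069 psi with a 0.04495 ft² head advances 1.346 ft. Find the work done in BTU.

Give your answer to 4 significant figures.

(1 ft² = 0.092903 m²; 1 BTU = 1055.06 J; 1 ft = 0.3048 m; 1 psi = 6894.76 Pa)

2069 psi → 1.42653×10⁷ Pa
0.04495 ft² → 0.00417599 m²
F = P × A = 1.42653×10⁷ × 0.00417599 = 59571.8 N
1.346 ft → 0.410261 m
W = F × d = 59571.8 × 0.410261 = 24440 J
In BTU: 24440 / 1055.06 = 23.1646 BTU

23.16 BTU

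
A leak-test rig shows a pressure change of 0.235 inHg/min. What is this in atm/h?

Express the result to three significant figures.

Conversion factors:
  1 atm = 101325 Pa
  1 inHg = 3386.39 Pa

0.471 atm/h

0.235 inHg/min × 3386.39 Pa/inHg ÷ 60 s/min = 13.2634 Pa/s
13.2634 Pa/s ÷ 101325 Pa/atm × 3600 s/h = 0.471238 atm/h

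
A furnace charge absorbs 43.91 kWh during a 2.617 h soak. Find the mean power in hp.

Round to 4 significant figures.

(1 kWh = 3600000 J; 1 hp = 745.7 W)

43.91 kWh × 3600000 = 1.58076×10⁸ J
2.617 h × 3600 = 9421.2 s
P = E / t = 1.58076×10⁸ J / 9421.2 s = 16778.8 W
16778.8 W ÷ (745.7 W/hp) = 22.5007 hp

22.50 hp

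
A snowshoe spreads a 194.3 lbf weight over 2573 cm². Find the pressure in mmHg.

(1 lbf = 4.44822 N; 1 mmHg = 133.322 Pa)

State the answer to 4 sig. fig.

194.3 lbf × 4.44822 = 864.289 N
2573 cm² × 0.0001 = 0.2573 m²
P = F / A = 864.289 N / 0.2573 m² = 3359.07 Pa
3359.07 Pa ÷ (133.322 Pa/mmHg) = 25.1952 mmHg

25.20 mmHg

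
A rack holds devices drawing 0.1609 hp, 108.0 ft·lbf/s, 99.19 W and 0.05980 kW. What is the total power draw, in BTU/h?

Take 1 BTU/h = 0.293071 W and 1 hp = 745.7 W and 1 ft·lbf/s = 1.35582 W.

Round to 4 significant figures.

0.1609 hp × 745.7 → 119.983 W
108.0 ft·lbf/s × 1.35582 → 146.429 W
99.19 W (already W)
0.05980 kW × 1000 → 59.8 W
Total: 119.983 + 146.429 + 99.19 + 59.8 = 425.402 W
In BTU/h: 425.402 / 0.293071 = 1451.53 BTU/h

1452 BTU/h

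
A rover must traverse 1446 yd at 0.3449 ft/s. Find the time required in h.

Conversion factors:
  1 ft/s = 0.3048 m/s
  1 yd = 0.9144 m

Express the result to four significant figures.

3.494 h

1446 yd × 0.9144 = 1322.22 m
0.3449 ft/s × 0.3048 = 0.105126 m/s
t = d / v = 1322.22 m / 0.105126 m/s = 12577.5 s
12577.5 s ÷ (3600 s/h) = 3.49375 h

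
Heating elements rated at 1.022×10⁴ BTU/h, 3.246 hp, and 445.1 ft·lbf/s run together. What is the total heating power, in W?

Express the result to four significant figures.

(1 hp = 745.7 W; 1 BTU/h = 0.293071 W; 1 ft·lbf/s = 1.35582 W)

1.022×10⁴ BTU/h × 0.293071 = 2995.19 W
3.246 hp × 745.7 = 2420.54 W
445.1 ft·lbf/s × 1.35582 = 603.475 W
Total: 2995.19 + 2420.54 + 603.475 = 6019.2 W

6019 W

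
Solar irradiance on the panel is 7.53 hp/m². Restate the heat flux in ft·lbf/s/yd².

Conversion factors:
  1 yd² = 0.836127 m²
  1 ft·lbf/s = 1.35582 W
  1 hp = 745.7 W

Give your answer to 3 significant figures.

7.53 hp/m² × 745.7 W/hp = 5615.12 W/m²
5615.12 W/m² ÷ 1.35582 W/ft·lbf/s × 0.836127 m²/yd² = 3462.81 ft·lbf/s/yd²

3460 ft·lbf/s/yd²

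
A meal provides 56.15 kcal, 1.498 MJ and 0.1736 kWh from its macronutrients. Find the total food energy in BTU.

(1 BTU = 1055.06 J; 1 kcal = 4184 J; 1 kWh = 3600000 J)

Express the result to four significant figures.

2235 BTU

56.15 kcal × 4184 = 234932 J
1.498 MJ × 1000000 = 1.498×10⁶ J
0.1736 kWh × 3600000 = 624960 J
Sum: 234932 + 1.498×10⁶ + 624960 = 2.35789×10⁶ J
In BTU: 2.35789×10⁶ / 1055.06 = 2234.84 BTU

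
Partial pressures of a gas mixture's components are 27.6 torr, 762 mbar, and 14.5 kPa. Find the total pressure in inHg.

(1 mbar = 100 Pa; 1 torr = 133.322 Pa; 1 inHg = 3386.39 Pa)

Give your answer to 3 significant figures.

27.9 inHg

27.6 torr × 133.322 = 3679.69 Pa
762 mbar × 100 = 76200 Pa
14.5 kPa × 1000 = 14500 Pa
Total: 3679.69 + 76200 + 14500 = 94379.7 Pa
In inHg: 94379.7 / 3386.39 = 27.8703 inHg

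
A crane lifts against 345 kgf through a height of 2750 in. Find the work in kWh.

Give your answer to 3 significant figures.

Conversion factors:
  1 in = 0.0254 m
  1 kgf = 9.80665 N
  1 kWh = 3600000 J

0.0656 kWh

345 kgf × 9.80665 = 3383.29 N
2750 in × 0.0254 = 69.85 m
W = F × d = 3383.29 N × 69.85 m = 236323 J
236323 J ÷ (3600000 J/kWh) = 0.0656453 kWh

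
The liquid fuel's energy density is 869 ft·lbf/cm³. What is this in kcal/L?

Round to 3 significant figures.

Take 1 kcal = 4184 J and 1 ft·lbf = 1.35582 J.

869 ft·lbf/cm³ × 1.35582 J/ft·lbf ÷ 10⁻⁶ m³/cm³ = 1.17821×10⁹ J/m³
1.17821×10⁹ J/m³ ÷ 4184 J/kcal × 0.001 m³/L = 281.599 kcal/L

282 kcal/L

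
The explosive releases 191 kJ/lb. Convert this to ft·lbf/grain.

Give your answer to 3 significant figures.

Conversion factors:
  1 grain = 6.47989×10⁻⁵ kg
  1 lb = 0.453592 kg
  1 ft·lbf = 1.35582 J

191 kJ/lb × 1000 J/kJ ÷ 0.453592 kg/lb = 421083 J/kg
421083 J/kg ÷ 1.35582 J/ft·lbf × 6.47989×10⁻⁵ kg/grain = 20.1249 ft·lbf/grain

20.1 ft·lbf/grain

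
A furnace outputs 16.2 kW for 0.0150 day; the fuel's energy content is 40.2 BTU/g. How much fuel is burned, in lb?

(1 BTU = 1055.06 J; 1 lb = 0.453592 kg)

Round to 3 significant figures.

1.09 lb

16.2 kW → 16200 W
0.0150 day → 1296 s
E = P × t = 16200 × 1296 = 2.09952×10⁷ J
40.2 BTU/g → 4.24134×10⁷ J/kg
m = E / e_s = 2.09952×10⁷ / 4.24134×10⁷ = 0.495013 kg
In lb: 0.495013 / 0.453592 = 1.09132 lb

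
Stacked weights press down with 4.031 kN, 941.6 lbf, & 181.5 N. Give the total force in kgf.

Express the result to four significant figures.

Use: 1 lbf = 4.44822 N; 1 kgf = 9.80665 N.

856.7 kgf

4.031 kN × 1000 = 4031 N
941.6 lbf × 4.44822 = 4188.44 N
181.5 N (already N)
Total: 4031 + 4188.44 + 181.5 = 8400.94 N
In kgf: 8400.94 / 9.80665 = 856.657 kgf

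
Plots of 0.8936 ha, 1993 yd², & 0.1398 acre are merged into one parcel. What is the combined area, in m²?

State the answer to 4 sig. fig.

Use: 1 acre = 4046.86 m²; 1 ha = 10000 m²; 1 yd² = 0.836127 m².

0.8936 ha × 10000 = 8936 m²
1993 yd² × 0.836127 = 1666.4 m²
0.1398 acre × 4046.86 = 565.751 m²
Total: 8936 + 1666.4 + 565.751 = 11168.2 m²

1.117×10⁴ m²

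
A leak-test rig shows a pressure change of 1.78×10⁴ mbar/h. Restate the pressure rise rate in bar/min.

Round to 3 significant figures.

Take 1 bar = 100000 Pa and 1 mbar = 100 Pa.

0.297 bar/min

1.78×10⁴ mbar/h × 100 Pa/mbar ÷ 3600 s/h = 494.444 Pa/s
494.444 Pa/s ÷ 100000 Pa/bar × 60 s/min = 0.296666 bar/min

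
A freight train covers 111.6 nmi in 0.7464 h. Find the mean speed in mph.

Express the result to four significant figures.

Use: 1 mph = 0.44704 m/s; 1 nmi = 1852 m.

111.6 nmi × 1852 = 206683 m
0.7464 h × 3600 = 2687.04 s
v = d / t = 206683 m / 2687.04 s = 76.9185 m/s
76.9185 m/s ÷ (0.44704 m/s/mph) = 172.062 mph

172.1 mph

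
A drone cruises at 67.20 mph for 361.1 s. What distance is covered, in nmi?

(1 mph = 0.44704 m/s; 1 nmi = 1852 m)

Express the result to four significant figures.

5.857 nmi

67.20 mph × 0.44704 = 30.0411 m/s
d = v × t = 30.0411 m/s × 361.1 s = 10847.8 m
10847.8 m ÷ (1852 m/nmi) = 5.85734 nmi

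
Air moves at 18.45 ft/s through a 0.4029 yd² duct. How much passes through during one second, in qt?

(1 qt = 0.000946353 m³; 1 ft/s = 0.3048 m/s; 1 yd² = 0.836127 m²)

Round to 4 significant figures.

2002 qt

18.45 ft/s × 0.3048 = 5.62356 m/s
0.4029 yd² × 0.836127 = 0.336876 m²
V = v × A × t = 5.62356 m/s × 0.336876 m² × 1 s = 1.89444 m³
1.89444 m³ ÷ (0.000946353 m³/qt) = 2001.83 qt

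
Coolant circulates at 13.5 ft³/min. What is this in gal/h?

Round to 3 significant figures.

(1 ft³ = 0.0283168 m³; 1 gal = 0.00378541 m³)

6060 gal/h

13.5 ft³/min × 0.0283168 m³/ft³ ÷ 60 s/min = 0.00637128 m³/s
0.00637128 m³/s ÷ 0.00378541 m³/gal × 3600 s/h = 6059.21 gal/h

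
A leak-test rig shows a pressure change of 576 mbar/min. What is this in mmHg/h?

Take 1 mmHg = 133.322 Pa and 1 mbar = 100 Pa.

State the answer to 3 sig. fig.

2.59×10⁴ mmHg/h

576 mbar/min × 100 Pa/mbar ÷ 60 s/min = 960 Pa/s
960 Pa/s ÷ 133.322 Pa/mmHg × 3600 s/h = 25922.2 mmHg/h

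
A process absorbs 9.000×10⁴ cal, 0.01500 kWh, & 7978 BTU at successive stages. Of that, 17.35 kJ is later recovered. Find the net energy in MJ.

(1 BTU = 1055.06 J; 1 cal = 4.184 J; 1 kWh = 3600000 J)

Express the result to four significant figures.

8.830 MJ

9.000×10⁴ cal × 4.184 = 376560 J
0.01500 kWh × 3600000 = 54000 J
7978 BTU × 1055.06 = 8.41727×10⁶ J
17.35 kJ × 1000 = 17350 J
Net: 376560 + 54000 + 8.41727×10⁶ − 17350 = 8.83048×10⁶ J
In MJ: 8.83048×10⁶ / 1000000 = 8.83048 MJ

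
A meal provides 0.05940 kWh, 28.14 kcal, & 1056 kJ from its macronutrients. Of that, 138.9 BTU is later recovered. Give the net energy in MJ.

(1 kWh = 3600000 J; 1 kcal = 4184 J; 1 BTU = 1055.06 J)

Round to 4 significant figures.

1.241 MJ

0.05940 kWh × 3600000 = 213840 J
28.14 kcal × 4184 = 117738 J
1056 kJ × 1000 = 1.056×10⁶ J
138.9 BTU × 1055.06 = 146548 J
Net: 213840 + 117738 + 1.056×10⁶ − 146548 = 1.24103×10⁶ J
In MJ: 1.24103×10⁶ / 1000000 = 1.24103 MJ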